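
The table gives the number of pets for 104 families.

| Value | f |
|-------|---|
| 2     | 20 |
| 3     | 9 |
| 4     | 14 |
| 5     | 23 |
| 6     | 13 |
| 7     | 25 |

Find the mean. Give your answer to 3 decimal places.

Values: 2, 3, 4, 5, 6, 7
Σfx = 20×2 + 9×3 + 14×4 + 23×5 + 13×6 + 25×7 = 491
n = Σf = 104
Mean = 491 / 104 = 4.7212

4.721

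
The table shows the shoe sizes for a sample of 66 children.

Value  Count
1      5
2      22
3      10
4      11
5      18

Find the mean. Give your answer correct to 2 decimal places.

3.23

Values: 1, 2, 3, 4, 5
Σfx = 5×1 + 22×2 + 10×3 + 11×4 + 18×5 = 213
n = Σf = 66
Mean = 213 / 66 = 3.2273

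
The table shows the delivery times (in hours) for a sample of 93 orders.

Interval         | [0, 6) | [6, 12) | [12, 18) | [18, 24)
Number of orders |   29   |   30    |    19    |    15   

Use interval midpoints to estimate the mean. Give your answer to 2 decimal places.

10.29

Midpoints: 3, 9, 15, 21
Σfm = 29×3 + 30×9 + 19×15 + 15×21 = 957
n = Σf = 93
Mean = 957 / 93 = 10.2903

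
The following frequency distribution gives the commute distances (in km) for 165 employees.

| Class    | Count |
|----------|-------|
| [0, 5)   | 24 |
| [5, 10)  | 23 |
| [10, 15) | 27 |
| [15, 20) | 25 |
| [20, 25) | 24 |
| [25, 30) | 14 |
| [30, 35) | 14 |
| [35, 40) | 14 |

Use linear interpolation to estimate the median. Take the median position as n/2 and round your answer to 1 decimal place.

16.7

Cumulative frequencies: 24, 47, 74, 99, 123, 137, 151, 165
n = 165; position = n/2 = 82.5.
This falls in the class [15, 20): L = 15, F = 74, f = 25, h = 5.
Median ≈ 15 + ((82.5 − 74) / 25) × 5 = 16.7000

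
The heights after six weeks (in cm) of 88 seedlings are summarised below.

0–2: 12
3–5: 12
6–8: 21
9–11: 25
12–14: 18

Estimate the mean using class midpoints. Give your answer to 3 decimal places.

Midpoints: 1, 4, 7, 10, 13
Σfm = 12×1 + 12×4 + 21×7 + 25×10 + 18×13 = 691
n = Σf = 88
Mean = 691 / 88 = 7.8523

7.852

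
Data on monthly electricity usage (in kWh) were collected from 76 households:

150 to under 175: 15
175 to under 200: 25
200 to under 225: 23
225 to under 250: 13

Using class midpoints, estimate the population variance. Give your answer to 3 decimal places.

615.045

Midpoints: 162.5, 187.5, 212.5, 237.5
n = 76, Σfm = 15100, mean = 198.6842
Σfm² = 3046875
Σf(m − x̄)² = Σfm² − (Σfm)²/n = 3046875 − 15100²/76 = 46743.4211
Population variance = 46743.4211 / 76 = 615.0450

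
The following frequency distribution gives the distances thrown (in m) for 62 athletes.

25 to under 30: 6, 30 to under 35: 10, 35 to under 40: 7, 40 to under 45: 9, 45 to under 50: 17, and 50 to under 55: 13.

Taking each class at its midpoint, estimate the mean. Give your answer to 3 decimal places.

Midpoints: 27.5, 32.5, 37.5, 42.5, 47.5, 52.5
Σfm = 6×27.5 + 10×32.5 + 7×37.5 + 9×42.5 + 17×47.5 + 13×52.5 = 2625
n = Σf = 62
Mean = 2625 / 62 = 42.3387

42.339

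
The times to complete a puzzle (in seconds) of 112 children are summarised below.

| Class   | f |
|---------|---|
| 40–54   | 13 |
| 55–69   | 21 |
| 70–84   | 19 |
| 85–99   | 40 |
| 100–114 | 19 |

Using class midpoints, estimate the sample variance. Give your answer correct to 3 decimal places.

365.715

Midpoints: 47, 62, 77, 92, 107
n = 112, Σfm = 9089, mean = 81.1518
Σfm² = 778183
Σf(m − x̄)² = Σfm² − (Σfm)²/n = 778183 − 9089²/112 = 40594.4196
Sample variance = 40594.4196 / 111 = 365.7155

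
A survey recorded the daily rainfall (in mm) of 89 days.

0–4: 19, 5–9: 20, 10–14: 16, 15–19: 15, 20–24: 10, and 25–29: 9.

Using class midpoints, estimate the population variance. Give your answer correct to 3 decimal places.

Midpoints: 2, 7, 12, 17, 22, 27
n = 89, Σfm = 1088, mean = 12.2247
Σfm² = 19096
Σf(m − x̄)² = Σfm² − (Σfm)²/n = 19096 − 1088²/89 = 5795.5056
Population variance = 5795.5056 / 89 = 65.1180

65.118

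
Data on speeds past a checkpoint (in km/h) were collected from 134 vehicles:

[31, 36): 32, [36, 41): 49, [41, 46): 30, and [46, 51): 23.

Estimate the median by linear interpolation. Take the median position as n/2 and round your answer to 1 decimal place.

Cumulative frequencies: 32, 81, 111, 134
n = 134; position = n/2 = 67.
This falls in the class [36, 41): L = 36, F = 32, f = 49, h = 5.
Median ≈ 36 + ((67 − 32) / 49) × 5 = 39.5714

39.6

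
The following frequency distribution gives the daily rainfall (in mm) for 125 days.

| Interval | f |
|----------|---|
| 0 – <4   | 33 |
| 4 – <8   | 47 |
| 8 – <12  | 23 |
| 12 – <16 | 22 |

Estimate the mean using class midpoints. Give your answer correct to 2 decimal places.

7.09

Midpoints: 2, 6, 10, 14
Σfm = 33×2 + 47×6 + 23×10 + 22×14 = 886
n = Σf = 125
Mean = 886 / 125 = 7.0880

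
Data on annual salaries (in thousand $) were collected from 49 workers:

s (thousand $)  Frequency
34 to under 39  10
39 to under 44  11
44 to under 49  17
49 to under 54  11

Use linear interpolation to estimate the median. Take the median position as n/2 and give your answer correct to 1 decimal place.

45.0

Cumulative frequencies: 10, 21, 38, 49
n = 49; position = n/2 = 24.5.
This falls in the class 44 to under 49: L = 44, F = 21, f = 17, h = 5.
Median ≈ 44 + ((24.5 − 21) / 17) × 5 = 45.0294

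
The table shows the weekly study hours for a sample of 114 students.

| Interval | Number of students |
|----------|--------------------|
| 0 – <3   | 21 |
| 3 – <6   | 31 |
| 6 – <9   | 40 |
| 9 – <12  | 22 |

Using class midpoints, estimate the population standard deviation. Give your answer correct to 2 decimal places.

3.00

Midpoints: 1.5, 4.5, 7.5, 10.5
n = 114, Σfm = 702, mean = 6.1579
Σfm² = 5350.5
Σf(m − x̄)² = Σfm² − (Σfm)²/n = 5350.5 − 702²/114 = 1027.6579
Population variance = 1027.6579 / 114 = 9.0145
Standard deviation = √9.0145 = 3.0024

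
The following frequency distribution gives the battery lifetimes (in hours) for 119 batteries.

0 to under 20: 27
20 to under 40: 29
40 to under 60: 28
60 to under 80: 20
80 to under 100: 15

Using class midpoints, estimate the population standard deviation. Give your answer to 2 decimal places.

26.43

Midpoints: 10, 30, 50, 70, 90
n = 119, Σfm = 5290, mean = 44.4538
Σfm² = 318300
Σf(m − x̄)² = Σfm² − (Σfm)²/n = 318300 − 5290²/119 = 83139.4958
Population variance = 83139.4958 / 119 = 698.6512
Standard deviation = √698.6512 = 26.4320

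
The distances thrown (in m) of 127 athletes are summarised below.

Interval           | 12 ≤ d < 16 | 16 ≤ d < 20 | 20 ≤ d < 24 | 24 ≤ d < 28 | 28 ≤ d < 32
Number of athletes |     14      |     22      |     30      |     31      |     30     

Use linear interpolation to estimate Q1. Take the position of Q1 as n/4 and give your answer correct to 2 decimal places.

Cumulative frequencies: 14, 36, 66, 97, 127
n = 127; position = n/4 = 31.75.
This falls in the class 16 ≤ d < 20: L = 16, F = 14, f = 22, h = 4.
Lower quartile ≈ 16 + ((31.75 − 14) / 22) × 4 = 19.2273

19.23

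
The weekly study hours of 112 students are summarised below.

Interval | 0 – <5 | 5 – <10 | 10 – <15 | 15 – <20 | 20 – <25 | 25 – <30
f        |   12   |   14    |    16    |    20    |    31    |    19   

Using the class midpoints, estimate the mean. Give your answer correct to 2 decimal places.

17.01

Midpoints: 2.5, 7.5, 12.5, 17.5, 22.5, 27.5
Σfm = 12×2.5 + 14×7.5 + 16×12.5 + 20×17.5 + 31×22.5 + 19×27.5 = 1905
n = Σf = 112
Mean = 1905 / 112 = 17.0089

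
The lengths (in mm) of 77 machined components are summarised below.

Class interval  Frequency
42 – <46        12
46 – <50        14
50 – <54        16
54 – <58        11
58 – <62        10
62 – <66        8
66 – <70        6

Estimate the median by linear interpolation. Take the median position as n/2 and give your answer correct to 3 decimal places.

Cumulative frequencies: 12, 26, 42, 53, 63, 71, 77
n = 77; position = n/2 = 38.5.
This falls in the class 50 – <54: L = 50, F = 26, f = 16, h = 4.
Median ≈ 50 + ((38.5 − 26) / 16) × 4 = 53.1250

53.125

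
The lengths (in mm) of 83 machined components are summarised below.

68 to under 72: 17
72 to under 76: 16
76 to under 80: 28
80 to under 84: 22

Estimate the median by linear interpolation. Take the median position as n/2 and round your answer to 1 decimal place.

Cumulative frequencies: 17, 33, 61, 83
n = 83; position = n/2 = 41.5.
This falls in the class 76 to under 80: L = 76, F = 33, f = 28, h = 4.
Median ≈ 76 + ((41.5 − 33) / 28) × 4 = 77.2143

77.2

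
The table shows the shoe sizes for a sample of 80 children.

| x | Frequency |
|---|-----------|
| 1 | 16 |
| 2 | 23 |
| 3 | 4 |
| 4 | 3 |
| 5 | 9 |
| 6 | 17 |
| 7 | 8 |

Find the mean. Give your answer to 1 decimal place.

Values: 1, 2, 3, 4, 5, 6, 7
Σfx = 16×1 + 23×2 + 4×3 + 3×4 + 9×5 + 17×6 + 8×7 = 289
n = Σf = 80
Mean = 289 / 80 = 3.6125

3.6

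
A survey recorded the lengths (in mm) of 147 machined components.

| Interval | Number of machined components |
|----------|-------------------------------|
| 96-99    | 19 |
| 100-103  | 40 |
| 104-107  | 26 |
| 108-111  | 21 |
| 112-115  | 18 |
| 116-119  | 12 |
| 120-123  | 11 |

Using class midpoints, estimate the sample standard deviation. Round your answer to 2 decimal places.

7.17

Midpoints: 97.5, 101.5, 105.5, 109.5, 113.5, 117.5, 121.5
n = 147, Σfm = 15744.5, mean = 107.1054
Σfm² = 1693830.75
Σf(m − x̄)² = Σfm² − (Σfm)²/n = 1693830.75 − 15744.5²/147 = 7509.1156
Sample variance = 7509.1156 / 146 = 51.4323
Standard deviation = √51.4323 = 7.1716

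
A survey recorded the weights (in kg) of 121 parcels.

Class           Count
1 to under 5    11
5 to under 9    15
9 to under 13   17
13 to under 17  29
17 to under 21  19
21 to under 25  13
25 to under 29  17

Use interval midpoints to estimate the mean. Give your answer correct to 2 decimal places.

Midpoints: 3, 7, 11, 15, 19, 23, 27
Σfm = 11×3 + 15×7 + 17×11 + 29×15 + 19×19 + 13×23 + 17×27 = 1879
n = Σf = 121
Mean = 1879 / 121 = 15.5289

15.53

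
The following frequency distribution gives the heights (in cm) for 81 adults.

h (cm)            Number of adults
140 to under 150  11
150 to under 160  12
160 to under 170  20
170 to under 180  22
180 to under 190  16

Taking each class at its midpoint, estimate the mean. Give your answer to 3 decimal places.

Midpoints: 145, 155, 165, 175, 185
Σfm = 11×145 + 12×155 + 20×165 + 22×175 + 16×185 = 13565
n = Σf = 81
Mean = 13565 / 81 = 167.4691

167.469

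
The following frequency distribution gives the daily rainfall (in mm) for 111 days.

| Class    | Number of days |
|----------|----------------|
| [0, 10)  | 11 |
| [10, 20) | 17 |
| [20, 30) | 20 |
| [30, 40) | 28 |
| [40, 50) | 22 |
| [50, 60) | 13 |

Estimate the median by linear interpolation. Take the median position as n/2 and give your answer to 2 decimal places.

Cumulative frequencies: 11, 28, 48, 76, 98, 111
n = 111; position = n/2 = 55.5.
This falls in the class [30, 40): L = 30, F = 48, f = 28, h = 10.
Median ≈ 30 + ((55.5 − 48) / 28) × 10 = 32.6786

32.68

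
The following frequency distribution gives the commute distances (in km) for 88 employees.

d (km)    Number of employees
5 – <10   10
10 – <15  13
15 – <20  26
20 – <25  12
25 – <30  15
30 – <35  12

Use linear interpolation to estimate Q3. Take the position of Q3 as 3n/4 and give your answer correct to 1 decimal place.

26.7

Cumulative frequencies: 10, 23, 49, 61, 76, 88
n = 88; position = 3n/4 = 66.
This falls in the class 25 – <30: L = 25, F = 61, f = 15, h = 5.
Upper quartile ≈ 25 + ((66 − 61) / 15) × 5 = 26.6667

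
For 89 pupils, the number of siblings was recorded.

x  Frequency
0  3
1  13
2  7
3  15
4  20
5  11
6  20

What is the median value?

4

Cumulative frequencies: 3, 16, 23, 38, 58, 69, 89
n = 89, so the median is the value in position (n+1)/2 = 45.
Position 45 falls at value 4.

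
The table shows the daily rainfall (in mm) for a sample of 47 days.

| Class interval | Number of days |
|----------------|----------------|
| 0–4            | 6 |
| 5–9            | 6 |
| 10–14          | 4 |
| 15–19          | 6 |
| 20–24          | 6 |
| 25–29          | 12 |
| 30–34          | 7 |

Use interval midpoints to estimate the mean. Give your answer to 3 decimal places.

18.809

Midpoints: 2, 7, 12, 17, 22, 27, 32
Σfm = 6×2 + 6×7 + 4×12 + 6×17 + 6×22 + 12×27 + 7×32 = 884
n = Σf = 47
Mean = 884 / 47 = 18.8085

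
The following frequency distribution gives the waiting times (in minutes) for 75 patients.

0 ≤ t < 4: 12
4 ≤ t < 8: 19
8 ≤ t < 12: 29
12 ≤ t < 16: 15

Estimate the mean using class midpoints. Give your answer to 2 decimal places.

8.51

Midpoints: 2, 6, 10, 14
Σfm = 12×2 + 19×6 + 29×10 + 15×14 = 638
n = Σf = 75
Mean = 638 / 75 = 8.5067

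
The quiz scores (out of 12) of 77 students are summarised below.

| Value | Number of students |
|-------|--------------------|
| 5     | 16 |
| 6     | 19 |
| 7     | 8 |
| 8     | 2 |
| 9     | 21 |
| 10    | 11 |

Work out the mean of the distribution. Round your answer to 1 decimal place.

Values: 5, 6, 7, 8, 9, 10
Σfx = 16×5 + 19×6 + 8×7 + 2×8 + 21×9 + 11×10 = 565
n = Σf = 77
Mean = 565 / 77 = 7.3377

7.3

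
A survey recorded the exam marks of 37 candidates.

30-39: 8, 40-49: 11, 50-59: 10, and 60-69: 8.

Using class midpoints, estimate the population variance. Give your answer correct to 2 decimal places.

Midpoints: 34.5, 44.5, 54.5, 64.5
n = 37, Σfm = 1826.5, mean = 49.3649
Σfm² = 94289.25
Σf(m − x̄)² = Σfm² − (Σfm)²/n = 94289.25 − 1826.5²/37 = 4124.3243
Population variance = 4124.3243 / 37 = 111.4682

111.47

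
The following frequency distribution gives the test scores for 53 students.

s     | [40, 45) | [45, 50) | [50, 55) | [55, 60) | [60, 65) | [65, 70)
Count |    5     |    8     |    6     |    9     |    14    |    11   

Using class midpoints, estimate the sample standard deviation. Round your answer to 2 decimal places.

8.23

Midpoints: 42.5, 47.5, 52.5, 57.5, 62.5, 67.5
n = 53, Σfm = 3042.5, mean = 57.4057
Σfm² = 178181.25
Σf(m − x̄)² = Σfm² − (Σfm)²/n = 178181.25 − 3042.5²/53 = 3524.5283
Sample variance = 3524.5283 / 52 = 67.7794
Standard deviation = √67.7794 = 8.2328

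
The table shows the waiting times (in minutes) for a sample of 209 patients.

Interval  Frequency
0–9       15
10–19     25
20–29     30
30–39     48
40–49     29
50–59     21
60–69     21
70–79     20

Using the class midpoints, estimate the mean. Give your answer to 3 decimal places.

Midpoints: 4.5, 14.5, 24.5, 34.5, 44.5, 54.5, 64.5, 74.5
Σfm = 15×4.5 + 25×14.5 + 30×24.5 + 48×34.5 + 29×44.5 + 21×54.5 + 21×64.5 + 20×74.5 = 8100.5
n = Σf = 209
Mean = 8100.5 / 209 = 38.7584

38.758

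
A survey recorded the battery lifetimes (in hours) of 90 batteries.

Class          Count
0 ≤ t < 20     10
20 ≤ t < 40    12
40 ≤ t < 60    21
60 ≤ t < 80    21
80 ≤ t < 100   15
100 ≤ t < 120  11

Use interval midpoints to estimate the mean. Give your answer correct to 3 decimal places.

61.556

Midpoints: 10, 30, 50, 70, 90, 110
Σfm = 10×10 + 12×30 + 21×50 + 21×70 + 15×90 + 11×110 = 5540
n = Σf = 90
Mean = 5540 / 90 = 61.5556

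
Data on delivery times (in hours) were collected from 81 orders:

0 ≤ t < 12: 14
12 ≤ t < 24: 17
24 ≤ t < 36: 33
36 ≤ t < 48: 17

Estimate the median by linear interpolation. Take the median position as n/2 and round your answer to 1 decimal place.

27.5

Cumulative frequencies: 14, 31, 64, 81
n = 81; position = n/2 = 40.5.
This falls in the class 24 ≤ t < 36: L = 24, F = 31, f = 33, h = 12.
Median ≈ 24 + ((40.5 − 31) / 33) × 12 = 27.4545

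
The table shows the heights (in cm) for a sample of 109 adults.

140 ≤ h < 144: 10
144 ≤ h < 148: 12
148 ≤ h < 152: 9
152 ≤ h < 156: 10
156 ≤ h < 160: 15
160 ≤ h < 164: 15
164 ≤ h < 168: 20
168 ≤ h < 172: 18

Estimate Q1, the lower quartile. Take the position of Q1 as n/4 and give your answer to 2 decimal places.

Cumulative frequencies: 10, 22, 31, 41, 56, 71, 91, 109
n = 109; position = n/4 = 27.25.
This falls in the class 148 ≤ h < 152: L = 148, F = 22, f = 9, h = 4.
Lower quartile ≈ 148 + ((27.25 − 22) / 9) × 4 = 150.3333

150.33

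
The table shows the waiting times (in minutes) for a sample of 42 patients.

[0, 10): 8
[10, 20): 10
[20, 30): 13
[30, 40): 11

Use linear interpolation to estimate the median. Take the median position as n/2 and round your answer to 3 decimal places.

Cumulative frequencies: 8, 18, 31, 42
n = 42; position = n/2 = 21.
This falls in the class [20, 30): L = 20, F = 18, f = 13, h = 10.
Median ≈ 20 + ((21 − 18) / 13) × 10 = 22.3077

22.308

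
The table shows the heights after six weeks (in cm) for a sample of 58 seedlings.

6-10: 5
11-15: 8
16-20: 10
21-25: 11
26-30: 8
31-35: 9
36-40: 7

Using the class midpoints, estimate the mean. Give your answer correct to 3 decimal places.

Midpoints: 8, 13, 18, 23, 28, 33, 38
Σfm = 5×8 + 8×13 + 10×18 + 11×23 + 8×28 + 9×33 + 7×38 = 1364
n = Σf = 58
Mean = 1364 / 58 = 23.5172

23.517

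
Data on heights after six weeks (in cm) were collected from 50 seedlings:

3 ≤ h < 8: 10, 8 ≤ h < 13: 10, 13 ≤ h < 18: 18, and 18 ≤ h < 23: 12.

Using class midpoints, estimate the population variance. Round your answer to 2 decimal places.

27.76

Midpoints: 5.5, 10.5, 15.5, 20.5
n = 50, Σfm = 685, mean = 13.7000
Σfm² = 10772.5
Σf(m − x̄)² = Σfm² − (Σfm)²/n = 10772.5 − 685²/50 = 1388.0000
Population variance = 1388.0000 / 50 = 27.7600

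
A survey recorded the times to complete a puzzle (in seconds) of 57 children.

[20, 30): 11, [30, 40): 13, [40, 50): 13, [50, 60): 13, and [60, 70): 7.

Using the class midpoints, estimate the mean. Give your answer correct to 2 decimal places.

43.60

Midpoints: 25, 35, 45, 55, 65
Σfm = 11×25 + 13×35 + 13×45 + 13×55 + 7×65 = 2485
n = Σf = 57
Mean = 2485 / 57 = 43.5965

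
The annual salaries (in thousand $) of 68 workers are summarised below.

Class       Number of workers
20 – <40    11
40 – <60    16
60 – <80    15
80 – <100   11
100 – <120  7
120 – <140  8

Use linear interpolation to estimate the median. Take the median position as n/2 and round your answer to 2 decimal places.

Cumulative frequencies: 11, 27, 42, 53, 60, 68
n = 68; position = n/2 = 34.
This falls in the class 60 – <80: L = 60, F = 27, f = 15, h = 20.
Median ≈ 60 + ((34 − 27) / 15) × 20 = 69.3333

69.33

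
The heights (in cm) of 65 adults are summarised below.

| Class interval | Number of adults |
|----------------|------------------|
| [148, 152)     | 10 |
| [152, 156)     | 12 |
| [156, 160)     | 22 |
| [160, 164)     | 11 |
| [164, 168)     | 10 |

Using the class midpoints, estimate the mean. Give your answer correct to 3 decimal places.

Midpoints: 150, 154, 158, 162, 166
Σfm = 10×150 + 12×154 + 22×158 + 11×162 + 10×166 = 10266
n = Σf = 65
Mean = 10266 / 65 = 157.9385

157.938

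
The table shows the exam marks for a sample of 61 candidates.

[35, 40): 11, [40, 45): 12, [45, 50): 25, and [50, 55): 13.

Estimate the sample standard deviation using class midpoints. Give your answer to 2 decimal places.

Midpoints: 37.5, 42.5, 47.5, 52.5
n = 61, Σfm = 2792.5, mean = 45.7787
Σfm² = 129381.25
Σf(m − x̄)² = Σfm² − (Σfm)²/n = 129381.25 − 2792.5²/61 = 1544.2623
Sample variance = 1544.2623 / 60 = 25.7377
Standard deviation = √25.7377 = 5.0732

5.07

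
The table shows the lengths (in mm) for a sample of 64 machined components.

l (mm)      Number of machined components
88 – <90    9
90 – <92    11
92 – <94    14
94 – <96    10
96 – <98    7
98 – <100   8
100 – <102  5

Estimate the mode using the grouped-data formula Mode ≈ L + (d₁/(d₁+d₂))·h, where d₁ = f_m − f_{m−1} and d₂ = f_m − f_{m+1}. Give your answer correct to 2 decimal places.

Modal class: 92 – <94 (highest frequency 14).
d₁ = 14 − 11 = 3, d₂ = 14 − 10 = 4
Mode ≈ 92 + (3/(3+4)) × 2 = 92 + 0.8571 = 92.8571

92.86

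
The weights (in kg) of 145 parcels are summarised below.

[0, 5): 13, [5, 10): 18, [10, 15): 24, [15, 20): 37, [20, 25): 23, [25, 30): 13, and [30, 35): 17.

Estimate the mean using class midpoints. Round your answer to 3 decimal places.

17.534

Midpoints: 2.5, 7.5, 12.5, 17.5, 22.5, 27.5, 32.5
Σfm = 13×2.5 + 18×7.5 + 24×12.5 + 37×17.5 + 23×22.5 + 13×27.5 + 17×32.5 = 2542.5
n = Σf = 145
Mean = 2542.5 / 145 = 17.5345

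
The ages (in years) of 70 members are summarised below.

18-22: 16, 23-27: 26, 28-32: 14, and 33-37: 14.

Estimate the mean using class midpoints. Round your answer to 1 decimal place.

26.9

Midpoints: 20, 25, 30, 35
Σfm = 16×20 + 26×25 + 14×30 + 14×35 = 1880
n = Σf = 70
Mean = 1880 / 70 = 26.8571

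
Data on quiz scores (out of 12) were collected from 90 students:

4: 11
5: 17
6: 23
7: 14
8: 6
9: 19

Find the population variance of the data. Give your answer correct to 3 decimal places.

2.761

Values: 4, 5, 6, 7, 8, 9
n = 90, Σfx = 584, mean = 6.4889
Σfx² = 4038
Σf(x − x̄)² = Σfx² − (Σfx)²/n = 4038 − 584²/90 = 248.4889
Population variance = 248.4889 / 90 = 2.7610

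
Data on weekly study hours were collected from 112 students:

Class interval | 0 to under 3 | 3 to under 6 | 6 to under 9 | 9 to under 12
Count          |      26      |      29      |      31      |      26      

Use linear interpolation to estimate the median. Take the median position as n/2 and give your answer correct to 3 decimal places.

Cumulative frequencies: 26, 55, 86, 112
n = 112; position = n/2 = 56.
This falls in the class 6 to under 9: L = 6, F = 55, f = 31, h = 3.
Median ≈ 6 + ((56 − 55) / 31) × 3 = 6.0968

6.097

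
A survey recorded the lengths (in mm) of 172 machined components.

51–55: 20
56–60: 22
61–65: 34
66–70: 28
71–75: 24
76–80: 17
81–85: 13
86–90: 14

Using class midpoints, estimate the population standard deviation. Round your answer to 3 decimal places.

Midpoints: 53, 58, 63, 68, 73, 78, 83, 88
n = 172, Σfm = 11771, mean = 68.4360
Σfm² = 823903
Σf(m − x̄)² = Σfm² − (Σfm)²/n = 823903 − 11771²/172 = 18342.2965
Population variance = 18342.2965 / 172 = 106.6413
Standard deviation = √106.6413 = 10.3267

10.327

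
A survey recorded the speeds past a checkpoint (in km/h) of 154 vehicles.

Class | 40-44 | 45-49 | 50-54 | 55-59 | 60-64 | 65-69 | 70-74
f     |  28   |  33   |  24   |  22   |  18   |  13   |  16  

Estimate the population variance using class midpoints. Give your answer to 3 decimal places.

Midpoints: 42, 47, 52, 57, 62, 67, 72
n = 154, Σfm = 8368, mean = 54.3377
Σfm² = 469156
Σf(m − x̄)² = Σfm² − (Σfm)²/n = 469156 − 8368²/154 = 14458.4416
Population variance = 14458.4416 / 154 = 93.8860

93.886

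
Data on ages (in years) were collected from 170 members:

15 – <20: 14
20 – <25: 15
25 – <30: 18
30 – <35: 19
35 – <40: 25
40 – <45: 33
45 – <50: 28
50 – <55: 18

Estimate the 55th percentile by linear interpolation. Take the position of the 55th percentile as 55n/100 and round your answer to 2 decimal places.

40.38

Cumulative frequencies: 14, 29, 47, 66, 91, 124, 152, 170
n = 170; position = 55n/100 = 93.5.
This falls in the class 40 – <45: L = 40, F = 91, f = 33, h = 5.
55th percentile ≈ 40 + ((93.5 − 91) / 33) × 5 = 40.3788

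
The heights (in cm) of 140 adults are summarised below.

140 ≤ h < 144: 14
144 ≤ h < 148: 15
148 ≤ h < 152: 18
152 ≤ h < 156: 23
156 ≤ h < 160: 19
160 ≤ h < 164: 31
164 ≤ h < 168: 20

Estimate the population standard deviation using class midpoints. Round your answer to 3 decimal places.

Midpoints: 142, 146, 150, 154, 158, 162, 166
n = 140, Σfm = 21764, mean = 155.4571
Σfm² = 3391504
Σf(m − x̄)² = Σfm² − (Σfm)²/n = 3391504 − 21764²/140 = 8134.7429
Population variance = 8134.7429 / 140 = 58.1053
Standard deviation = √58.1053 = 7.6227

7.623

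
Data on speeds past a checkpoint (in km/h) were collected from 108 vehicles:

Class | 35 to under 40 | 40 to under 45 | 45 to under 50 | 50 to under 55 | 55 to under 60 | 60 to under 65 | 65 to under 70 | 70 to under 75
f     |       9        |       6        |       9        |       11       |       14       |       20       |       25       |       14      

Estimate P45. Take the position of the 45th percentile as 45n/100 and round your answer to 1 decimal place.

59.9

Cumulative frequencies: 9, 15, 24, 35, 49, 69, 94, 108
n = 108; position = 45n/100 = 48.6.
This falls in the class 55 to under 60: L = 55, F = 35, f = 14, h = 5.
45th percentile ≈ 55 + ((48.6 − 35) / 14) × 5 = 59.8571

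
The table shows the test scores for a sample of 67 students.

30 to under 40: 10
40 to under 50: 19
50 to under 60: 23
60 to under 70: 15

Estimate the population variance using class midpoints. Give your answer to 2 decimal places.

Midpoints: 35, 45, 55, 65
n = 67, Σfm = 3445, mean = 51.4179
Σfm² = 183675
Σf(m − x̄)² = Σfm² − (Σfm)²/n = 183675 − 3445²/67 = 6540.2985
Population variance = 6540.2985 / 67 = 97.6164

97.62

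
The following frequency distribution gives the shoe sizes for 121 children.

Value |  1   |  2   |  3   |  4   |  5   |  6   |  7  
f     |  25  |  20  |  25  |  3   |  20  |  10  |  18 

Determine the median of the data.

Cumulative frequencies: 25, 45, 70, 73, 93, 103, 121
n = 121, so the median is the value in position (n+1)/2 = 61.
Position 61 falls at value 3.

3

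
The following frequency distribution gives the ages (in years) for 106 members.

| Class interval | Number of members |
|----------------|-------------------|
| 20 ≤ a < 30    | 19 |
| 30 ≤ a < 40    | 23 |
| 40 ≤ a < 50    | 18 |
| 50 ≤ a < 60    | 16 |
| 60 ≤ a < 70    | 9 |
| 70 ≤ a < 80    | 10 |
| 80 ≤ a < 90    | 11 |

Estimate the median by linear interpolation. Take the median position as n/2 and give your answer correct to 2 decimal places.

Cumulative frequencies: 19, 42, 60, 76, 85, 95, 106
n = 106; position = n/2 = 53.
This falls in the class 40 ≤ a < 50: L = 40, F = 42, f = 18, h = 10.
Median ≈ 40 + ((53 − 42) / 18) × 10 = 46.1111

46.11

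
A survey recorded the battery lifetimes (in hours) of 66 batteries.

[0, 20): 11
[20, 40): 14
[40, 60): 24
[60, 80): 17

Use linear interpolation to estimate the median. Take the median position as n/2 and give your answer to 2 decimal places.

Cumulative frequencies: 11, 25, 49, 66
n = 66; position = n/2 = 33.
This falls in the class [40, 60): L = 40, F = 25, f = 24, h = 20.
Median ≈ 40 + ((33 − 25) / 24) × 20 = 46.6667

46.67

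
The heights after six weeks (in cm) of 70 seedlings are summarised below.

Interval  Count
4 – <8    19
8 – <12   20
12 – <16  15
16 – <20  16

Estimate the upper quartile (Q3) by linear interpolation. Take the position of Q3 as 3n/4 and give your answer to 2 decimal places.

Cumulative frequencies: 19, 39, 54, 70
n = 70; position = 3n/4 = 52.5.
This falls in the class 12 – <16: L = 12, F = 39, f = 15, h = 4.
Upper quartile ≈ 12 + ((52.5 − 39) / 15) × 4 = 15.6000

15.60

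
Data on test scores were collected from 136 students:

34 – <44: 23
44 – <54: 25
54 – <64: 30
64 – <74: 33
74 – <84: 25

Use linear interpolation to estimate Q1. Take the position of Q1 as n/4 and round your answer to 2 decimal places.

48.40

Cumulative frequencies: 23, 48, 78, 111, 136
n = 136; position = n/4 = 34.
This falls in the class 44 – <54: L = 44, F = 23, f = 25, h = 10.
Lower quartile ≈ 44 + ((34 − 23) / 25) × 10 = 48.4000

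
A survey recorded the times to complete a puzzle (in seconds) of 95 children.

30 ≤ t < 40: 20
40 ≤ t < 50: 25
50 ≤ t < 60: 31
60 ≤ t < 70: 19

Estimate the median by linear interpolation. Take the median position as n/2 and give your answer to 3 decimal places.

Cumulative frequencies: 20, 45, 76, 95
n = 95; position = n/2 = 47.5.
This falls in the class 50 ≤ t < 60: L = 50, F = 45, f = 31, h = 10.
Median ≈ 50 + ((47.5 − 45) / 31) × 10 = 50.8065

50.806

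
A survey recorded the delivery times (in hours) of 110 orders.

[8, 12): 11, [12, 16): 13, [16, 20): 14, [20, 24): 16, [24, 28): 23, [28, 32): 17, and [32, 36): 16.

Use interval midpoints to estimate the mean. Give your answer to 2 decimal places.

23.16

Midpoints: 10, 14, 18, 22, 26, 30, 34
Σfm = 11×10 + 13×14 + 14×18 + 16×22 + 23×26 + 17×30 + 16×34 = 2548
n = Σf = 110
Mean = 2548 / 110 = 23.1636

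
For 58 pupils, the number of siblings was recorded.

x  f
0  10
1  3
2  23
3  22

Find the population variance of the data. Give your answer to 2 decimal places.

Values: 0, 1, 2, 3
n = 58, Σfx = 115, mean = 1.9828
Σfx² = 293
Σf(x − x̄)² = Σfx² − (Σfx)²/n = 293 − 115²/58 = 64.9828
Population variance = 64.9828 / 58 = 1.1204

1.12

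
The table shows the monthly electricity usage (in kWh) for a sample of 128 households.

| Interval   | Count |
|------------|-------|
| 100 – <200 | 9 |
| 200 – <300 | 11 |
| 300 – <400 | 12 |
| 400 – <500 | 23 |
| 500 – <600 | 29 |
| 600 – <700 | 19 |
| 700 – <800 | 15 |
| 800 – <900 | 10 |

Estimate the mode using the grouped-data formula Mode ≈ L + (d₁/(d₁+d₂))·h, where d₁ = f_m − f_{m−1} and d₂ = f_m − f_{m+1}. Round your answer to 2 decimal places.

537.50

Modal class: 500 – <600 (highest frequency 29).
d₁ = 29 − 23 = 6, d₂ = 29 − 19 = 10
Mode ≈ 500 + (6/(6+10)) × 100 = 500 + 37.5000 = 537.5000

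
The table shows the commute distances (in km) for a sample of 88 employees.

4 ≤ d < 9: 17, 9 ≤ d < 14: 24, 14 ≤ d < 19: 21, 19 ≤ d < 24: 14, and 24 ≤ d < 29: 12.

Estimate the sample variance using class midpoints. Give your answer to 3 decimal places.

42.947

Midpoints: 6.5, 11.5, 16.5, 21.5, 26.5
n = 88, Σfm = 1352, mean = 15.3636
Σfm² = 24508
Σf(m − x̄)² = Σfm² − (Σfm)²/n = 24508 − 1352²/88 = 3736.3636
Sample variance = 3736.3636 / 87 = 42.9467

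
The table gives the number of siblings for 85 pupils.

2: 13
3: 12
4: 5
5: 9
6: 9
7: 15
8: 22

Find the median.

Cumulative frequencies: 13, 25, 30, 39, 48, 63, 85
n = 85, so the median is the value in position (n+1)/2 = 43.
Position 43 falls at value 6.

6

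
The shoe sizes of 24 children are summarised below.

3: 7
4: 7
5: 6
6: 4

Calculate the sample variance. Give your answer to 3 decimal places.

1.172

Values: 3, 4, 5, 6
n = 24, Σfx = 103, mean = 4.2917
Σfx² = 469
Σf(x − x̄)² = Σfx² − (Σfx)²/n = 469 − 103²/24 = 26.9583
Sample variance = 26.9583 / 23 = 1.1721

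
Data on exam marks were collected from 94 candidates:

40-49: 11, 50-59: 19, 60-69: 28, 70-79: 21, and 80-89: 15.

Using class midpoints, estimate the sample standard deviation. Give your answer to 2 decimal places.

12.40

Midpoints: 44.5, 54.5, 64.5, 74.5, 84.5
n = 94, Σfm = 6163, mean = 65.5638
Σfm² = 418363.5
Σf(m − x̄)² = Σfm² − (Σfm)²/n = 418363.5 − 6163²/94 = 14293.6170
Sample variance = 14293.6170 / 93 = 153.6948
Standard deviation = √153.6948 = 12.3974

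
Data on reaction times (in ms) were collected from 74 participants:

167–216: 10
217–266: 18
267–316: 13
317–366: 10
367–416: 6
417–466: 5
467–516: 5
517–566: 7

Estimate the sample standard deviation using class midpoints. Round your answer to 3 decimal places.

Midpoints: 191.5, 241.5, 291.5, 341.5, 391.5, 441.5, 491.5, 541.5
n = 74, Σfm = 24271, mean = 327.9865
Σfm² = 8842046.5
Σf(m − x̄)² = Σfm² − (Σfm)²/n = 8842046.5 − 24271²/74 = 881486.4865
Sample variance = 881486.4865 / 73 = 12075.1573
Standard deviation = √12075.1573 = 109.8870

109.887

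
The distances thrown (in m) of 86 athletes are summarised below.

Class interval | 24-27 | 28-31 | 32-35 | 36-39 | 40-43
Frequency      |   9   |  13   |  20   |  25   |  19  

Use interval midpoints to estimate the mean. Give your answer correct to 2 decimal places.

34.99

Midpoints: 25.5, 29.5, 33.5, 37.5, 41.5
Σfm = 9×25.5 + 13×29.5 + 20×33.5 + 25×37.5 + 19×41.5 = 3009
n = Σf = 86
Mean = 3009 / 86 = 34.9884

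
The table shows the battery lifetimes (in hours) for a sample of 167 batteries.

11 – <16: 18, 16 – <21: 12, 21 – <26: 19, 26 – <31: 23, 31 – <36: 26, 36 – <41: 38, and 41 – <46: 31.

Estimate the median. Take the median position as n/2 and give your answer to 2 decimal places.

Cumulative frequencies: 18, 30, 49, 72, 98, 136, 167
n = 167; position = n/2 = 83.5.
This falls in the class 31 – <36: L = 31, F = 72, f = 26, h = 5.
Median ≈ 31 + ((83.5 − 72) / 26) × 5 = 33.2115

33.21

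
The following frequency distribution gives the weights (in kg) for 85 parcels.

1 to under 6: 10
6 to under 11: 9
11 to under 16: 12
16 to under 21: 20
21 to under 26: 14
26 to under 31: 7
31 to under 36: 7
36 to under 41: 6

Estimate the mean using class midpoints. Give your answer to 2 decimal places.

Midpoints: 3.5, 8.5, 13.5, 18.5, 23.5, 28.5, 33.5, 38.5
Σfm = 10×3.5 + 9×8.5 + 12×13.5 + 20×18.5 + 14×23.5 + 7×28.5 + 7×33.5 + 6×38.5 = 1637.5
n = Σf = 85
Mean = 1637.5 / 85 = 19.2647

19.26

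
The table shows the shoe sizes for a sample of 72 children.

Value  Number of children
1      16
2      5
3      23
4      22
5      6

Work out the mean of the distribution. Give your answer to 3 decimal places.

2.958

Values: 1, 2, 3, 4, 5
Σfx = 16×1 + 5×2 + 23×3 + 22×4 + 6×5 = 213
n = Σf = 72
Mean = 213 / 72 = 2.9583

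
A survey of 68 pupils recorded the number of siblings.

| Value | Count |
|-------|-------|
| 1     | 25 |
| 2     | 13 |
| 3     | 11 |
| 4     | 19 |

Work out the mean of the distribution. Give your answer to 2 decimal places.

2.35

Values: 1, 2, 3, 4
Σfx = 25×1 + 13×2 + 11×3 + 19×4 = 160
n = Σf = 68
Mean = 160 / 68 = 2.3529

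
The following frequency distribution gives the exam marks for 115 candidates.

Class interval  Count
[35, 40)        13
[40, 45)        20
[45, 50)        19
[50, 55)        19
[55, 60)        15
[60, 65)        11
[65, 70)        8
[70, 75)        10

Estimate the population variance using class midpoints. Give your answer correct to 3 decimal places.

110.200

Midpoints: 37.5, 42.5, 47.5, 52.5, 57.5, 62.5, 67.5, 72.5
n = 115, Σfm = 6052.5, mean = 52.6304
Σfm² = 331218.75
Σf(m − x̄)² = Σfm² − (Σfm)²/n = 331218.75 − 6052.5²/115 = 12673.0435
Population variance = 12673.0435 / 115 = 110.2004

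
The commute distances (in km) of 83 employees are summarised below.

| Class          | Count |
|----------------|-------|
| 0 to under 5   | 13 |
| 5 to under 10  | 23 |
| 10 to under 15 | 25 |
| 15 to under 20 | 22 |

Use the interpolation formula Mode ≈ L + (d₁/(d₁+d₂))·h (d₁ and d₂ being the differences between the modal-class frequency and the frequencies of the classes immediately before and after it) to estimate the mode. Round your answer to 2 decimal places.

Modal class: 10 to under 15 (highest frequency 25).
d₁ = 25 − 23 = 2, d₂ = 25 − 22 = 3
Mode ≈ 10 + (2/(2+3)) × 5 = 10 + 2.0000 = 12.0000

12.00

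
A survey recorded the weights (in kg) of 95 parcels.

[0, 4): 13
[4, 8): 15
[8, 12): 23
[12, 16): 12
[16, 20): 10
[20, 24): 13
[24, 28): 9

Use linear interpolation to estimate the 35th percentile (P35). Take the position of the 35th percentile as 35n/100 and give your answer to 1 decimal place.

Cumulative frequencies: 13, 28, 51, 63, 73, 86, 95
n = 95; position = 35n/100 = 33.25.
This falls in the class [8, 12): L = 8, F = 28, f = 23, h = 4.
35th percentile ≈ 8 + ((33.25 − 28) / 23) × 4 = 8.9130

8.9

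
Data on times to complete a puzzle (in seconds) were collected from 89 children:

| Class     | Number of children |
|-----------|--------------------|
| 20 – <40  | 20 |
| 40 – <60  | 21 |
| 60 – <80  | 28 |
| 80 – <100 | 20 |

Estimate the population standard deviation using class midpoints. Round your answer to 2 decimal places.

Midpoints: 30, 50, 70, 90
n = 89, Σfm = 5410, mean = 60.7865
Σfm² = 369700
Σf(m − x̄)² = Σfm² − (Σfm)²/n = 369700 − 5410²/89 = 40844.9438
Population variance = 40844.9438 / 89 = 458.9320
Standard deviation = √458.9320 = 21.4227

21.42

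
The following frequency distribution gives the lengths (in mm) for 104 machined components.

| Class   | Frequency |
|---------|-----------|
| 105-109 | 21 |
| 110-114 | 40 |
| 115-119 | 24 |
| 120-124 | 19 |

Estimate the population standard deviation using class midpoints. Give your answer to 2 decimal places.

5.02

Midpoints: 107, 112, 117, 122
n = 104, Σfm = 11853, mean = 113.9712
Σfm² = 1353521
Σf(m − x̄)² = Σfm² − (Σfm)²/n = 1353521 − 11853²/104 = 2620.9135
Population variance = 2620.9135 / 104 = 25.2011
Standard deviation = √25.2011 = 5.0201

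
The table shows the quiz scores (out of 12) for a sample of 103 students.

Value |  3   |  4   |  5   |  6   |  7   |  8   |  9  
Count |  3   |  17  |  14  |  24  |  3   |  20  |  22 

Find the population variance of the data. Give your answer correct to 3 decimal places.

Values: 3, 4, 5, 6, 7, 8, 9
n = 103, Σfx = 670, mean = 6.5049
Σfx² = 4722
Σf(x − x̄)² = Σfx² − (Σfx)²/n = 4722 − 670²/103 = 363.7476
Population variance = 363.7476 / 103 = 3.5315

3.532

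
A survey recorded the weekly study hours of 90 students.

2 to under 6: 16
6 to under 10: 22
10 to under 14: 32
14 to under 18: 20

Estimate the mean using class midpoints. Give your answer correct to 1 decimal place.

Midpoints: 4, 8, 12, 16
Σfm = 16×4 + 22×8 + 32×12 + 20×16 = 944
n = Σf = 90
Mean = 944 / 90 = 10.4889

10.5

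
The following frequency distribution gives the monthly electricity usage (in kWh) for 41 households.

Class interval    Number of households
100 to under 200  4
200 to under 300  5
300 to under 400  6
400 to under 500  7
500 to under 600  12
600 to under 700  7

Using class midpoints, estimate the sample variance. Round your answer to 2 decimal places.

Midpoints: 150, 250, 350, 450, 550, 650
n = 41, Σfm = 18250, mean = 445.1220
Σfm² = 9142500
Σf(m − x̄)² = Σfm² − (Σfm)²/n = 9142500 − 18250²/41 = 1019024.3902
Sample variance = 1019024.3902 / 40 = 25475.6098

25475.61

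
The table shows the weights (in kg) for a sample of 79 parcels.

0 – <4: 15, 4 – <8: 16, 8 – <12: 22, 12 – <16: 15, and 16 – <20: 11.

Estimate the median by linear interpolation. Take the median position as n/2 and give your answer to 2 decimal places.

9.55

Cumulative frequencies: 15, 31, 53, 68, 79
n = 79; position = n/2 = 39.5.
This falls in the class 8 – <12: L = 8, F = 31, f = 22, h = 4.
Median ≈ 8 + ((39.5 − 31) / 22) × 4 = 9.5455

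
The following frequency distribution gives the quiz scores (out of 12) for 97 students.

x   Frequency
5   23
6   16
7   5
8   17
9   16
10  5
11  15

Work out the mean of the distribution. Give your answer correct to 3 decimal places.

Values: 5, 6, 7, 8, 9, 10, 11
Σfx = 23×5 + 16×6 + 5×7 + 17×8 + 16×9 + 5×10 + 15×11 = 741
n = Σf = 97
Mean = 741 / 97 = 7.6392

7.639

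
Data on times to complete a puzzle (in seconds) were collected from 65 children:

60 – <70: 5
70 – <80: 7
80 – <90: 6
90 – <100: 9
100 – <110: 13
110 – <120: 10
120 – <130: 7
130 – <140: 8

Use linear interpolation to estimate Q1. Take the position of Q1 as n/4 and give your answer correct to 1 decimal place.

87.1

Cumulative frequencies: 5, 12, 18, 27, 40, 50, 57, 65
n = 65; position = n/4 = 16.25.
This falls in the class 80 – <90: L = 80, F = 12, f = 6, h = 10.
Lower quartile ≈ 80 + ((16.25 − 12) / 6) × 10 = 87.0833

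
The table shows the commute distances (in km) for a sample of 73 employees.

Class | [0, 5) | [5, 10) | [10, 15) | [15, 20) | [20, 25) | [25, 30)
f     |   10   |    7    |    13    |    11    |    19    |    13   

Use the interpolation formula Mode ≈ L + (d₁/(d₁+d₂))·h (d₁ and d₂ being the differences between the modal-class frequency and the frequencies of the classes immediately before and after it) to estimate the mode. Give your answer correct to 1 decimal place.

Modal class: [20, 25) (highest frequency 19).
d₁ = 19 − 11 = 8, d₂ = 19 − 13 = 6
Mode ≈ 20 + (8/(8+6)) × 5 = 20 + 2.8571 = 22.8571

22.9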